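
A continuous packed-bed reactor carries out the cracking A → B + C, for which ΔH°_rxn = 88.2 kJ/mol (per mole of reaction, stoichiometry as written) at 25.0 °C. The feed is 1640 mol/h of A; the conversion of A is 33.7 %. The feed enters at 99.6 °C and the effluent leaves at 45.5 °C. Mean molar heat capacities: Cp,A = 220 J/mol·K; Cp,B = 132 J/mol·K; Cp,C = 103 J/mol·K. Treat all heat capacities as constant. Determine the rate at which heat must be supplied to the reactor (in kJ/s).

Q_in = 8.17 kJ/s

Extent of reaction ξ = 0.337 × 1640 = 552.68 mol/h
Reaction term: ξ·ΔH°_rxn = 552.68 × 88.2 = 48746 kJ/h
Sensible, feed 99.6→25 °C: -26916 kJ/h
Outlet flows (mol/h): A 1087.3, B 552.68, C 552.68
Sensible, products 25→45.5 °C: 7566.3 kJ/h
Q = ΔH = 29397 kJ/h = 8.1658 kW
Heat supplied = 8.1658 kJ/s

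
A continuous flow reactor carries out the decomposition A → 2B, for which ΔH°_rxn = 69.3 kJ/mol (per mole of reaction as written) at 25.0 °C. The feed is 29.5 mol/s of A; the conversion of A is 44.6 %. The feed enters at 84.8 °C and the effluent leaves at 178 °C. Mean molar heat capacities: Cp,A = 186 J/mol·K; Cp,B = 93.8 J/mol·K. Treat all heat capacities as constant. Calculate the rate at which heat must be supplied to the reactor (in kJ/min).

Extent of reaction ξ = 0.446 × 29.5 = 13.157 mol/s
Reaction term: ξ·ΔH°_rxn = 13.157 × 69.3 = 911.78 kJ/s
Sensible, feed 84.8→25 °C: -328.12 kJ/s
Outlet flows (mol/s): A 16.343, B 26.314
Sensible, products 25→178 °C: 842.73 kJ/s
Q = ΔH = 1426.4 kJ/s = 1426.4 kW
Heat supplied = 85583 kJ/min

Q_in = 85600 kJ/min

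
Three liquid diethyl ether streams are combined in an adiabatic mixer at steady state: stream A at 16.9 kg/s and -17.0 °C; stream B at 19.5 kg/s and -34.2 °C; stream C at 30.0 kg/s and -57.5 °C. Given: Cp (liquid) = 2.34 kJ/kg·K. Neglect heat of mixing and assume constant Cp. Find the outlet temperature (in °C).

Adiabatic, steady state ⇒ Σ ṁᵢCp,ᵢ(T_out − Tᵢ) = 0
Σ ṁᵢCp,ᵢTᵢ = 16.9×2.34×-17.0 + 19.5×2.34×-34.2 + 30.0×2.34×-57.5 = -6269.3
Σ ṁᵢCp,ᵢ = 16.9×2.34 + 19.5×2.34 + 30.0×2.34 = 155.38
T_out = -6269.3 / 155.38 = -40.349 °C

T_out = -40.3 °C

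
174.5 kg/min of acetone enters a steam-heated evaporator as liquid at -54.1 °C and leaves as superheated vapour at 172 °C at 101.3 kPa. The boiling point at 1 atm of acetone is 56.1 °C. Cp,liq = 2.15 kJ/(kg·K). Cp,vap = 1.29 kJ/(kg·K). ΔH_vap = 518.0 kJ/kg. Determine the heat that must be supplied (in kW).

Q = 2630 kW

liquid -54.1→56.1 °C: 236.93 kJ/kg
vaporisation at 56.1 °C: 518 kJ/kg
vapour 56.1→172 °C: 149.51 kJ/kg
Δh = 236.93 + 518 + 149.51 = 904.44 kJ/kg
Q = ṁ·Δh = 174.5 kg/min × 904.44 kJ/kg = 157820 kJ/min
|Q| = 2630.4 kW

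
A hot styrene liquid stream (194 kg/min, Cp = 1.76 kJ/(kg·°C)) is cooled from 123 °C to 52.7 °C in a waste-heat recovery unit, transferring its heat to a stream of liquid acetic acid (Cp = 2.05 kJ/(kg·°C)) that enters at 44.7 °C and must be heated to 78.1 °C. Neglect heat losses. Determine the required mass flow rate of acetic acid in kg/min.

Heat released by hot stream: Q = 194 × 1.76 × (123 − 52.7) = 24003 kJ/min
Energy balance on cold side (adiabatic exchanger): Q = ṁ_c·Cp_c·(T_c,out − T_c,in)
ṁ_c = 24003 / [2.05 × (78.1 − 44.7)] = 350.57 kg/min

ṁ_c = 351 kg/min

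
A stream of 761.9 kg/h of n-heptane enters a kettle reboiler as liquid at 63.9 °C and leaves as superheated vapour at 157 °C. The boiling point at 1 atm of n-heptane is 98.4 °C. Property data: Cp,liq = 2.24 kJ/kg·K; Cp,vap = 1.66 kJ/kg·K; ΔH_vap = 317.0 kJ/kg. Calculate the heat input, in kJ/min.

Q = 6240 kJ/min

liquid 63.9→98.4 °C: 77.28 kJ/kg
vaporisation at 98.4 °C: 317 kJ/kg
vapour 98.4→157 °C: 97.276 kJ/kg
Δh = 77.28 + 317 + 97.276 = 491.56 kJ/kg
Q = ṁ·Δh = 761.9 kg/h × 491.56 kJ/kg = 374520 kJ/h
|Q| = 104.03 kW = 6241.9 kJ/min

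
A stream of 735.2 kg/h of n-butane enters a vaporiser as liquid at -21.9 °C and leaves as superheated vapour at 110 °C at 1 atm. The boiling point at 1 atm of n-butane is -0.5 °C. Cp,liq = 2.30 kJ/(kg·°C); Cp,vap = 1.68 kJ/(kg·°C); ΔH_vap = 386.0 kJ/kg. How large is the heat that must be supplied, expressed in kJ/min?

Q = 7610 kJ/min

liquid -21.9→-0.5 °C: 49.22 kJ/kg
vaporisation at -0.5 °C: 386 kJ/kg
vapour -0.5→110 °C: 185.64 kJ/kg
Δh = 49.22 + 386 + 185.64 = 620.86 kJ/kg
Q = ṁ·Δh = 735.2 kg/h × 620.86 kJ/kg = 456460 kJ/h
|Q| = 126.79 kW = 7607.6 kJ/min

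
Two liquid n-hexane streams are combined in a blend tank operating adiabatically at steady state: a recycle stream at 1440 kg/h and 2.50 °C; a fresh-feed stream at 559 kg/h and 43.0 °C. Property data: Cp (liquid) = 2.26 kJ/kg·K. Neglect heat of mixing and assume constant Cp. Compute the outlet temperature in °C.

T_out = 13.8 °C

Energy balance with Q = 0: Σ ṁᵢCp,ᵢ(T_out − Tᵢ) = 0
T_out = Σ ṁᵢCp,ᵢTᵢ / Σ ṁᵢCp,ᵢ
      = 62460 / 4517.7 = 13.825 °C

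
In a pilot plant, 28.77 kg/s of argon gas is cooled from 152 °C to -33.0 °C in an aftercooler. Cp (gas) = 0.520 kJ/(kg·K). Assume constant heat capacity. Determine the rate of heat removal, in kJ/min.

Q = ṁ·Cp·ΔT = 28.77 × 0.520 × (-33.0 − 152) = -2767.7 kJ/s
Cooling duty = 166060 kJ/min

Q_c = 166000 kJ/min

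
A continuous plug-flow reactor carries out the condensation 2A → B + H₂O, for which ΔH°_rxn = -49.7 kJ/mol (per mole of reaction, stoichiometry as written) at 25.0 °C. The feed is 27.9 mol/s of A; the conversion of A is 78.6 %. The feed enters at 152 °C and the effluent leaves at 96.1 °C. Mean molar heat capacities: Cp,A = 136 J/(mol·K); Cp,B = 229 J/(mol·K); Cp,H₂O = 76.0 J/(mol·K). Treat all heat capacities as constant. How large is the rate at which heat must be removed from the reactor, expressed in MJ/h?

Extent of reaction ξ = 0.786 × 27.9 / 2 = 10.965 mol/s
Reaction term: ξ·ΔH°_rxn = 10.965 × -49.7 = -544.95 kJ/s
Sensible, feed 152→25 °C: -481.89 kJ/s
Outlet flows (mol/s): A 5.9706, B 10.965, H₂O 10.965
Sensible, products 25→96.1 °C: 295.51 kJ/s
Q = ΔH = -731.33 kJ/s = -731.33 kW
Heat removed = 2632.8 MJ/h

Q_out = 2630 MJ/h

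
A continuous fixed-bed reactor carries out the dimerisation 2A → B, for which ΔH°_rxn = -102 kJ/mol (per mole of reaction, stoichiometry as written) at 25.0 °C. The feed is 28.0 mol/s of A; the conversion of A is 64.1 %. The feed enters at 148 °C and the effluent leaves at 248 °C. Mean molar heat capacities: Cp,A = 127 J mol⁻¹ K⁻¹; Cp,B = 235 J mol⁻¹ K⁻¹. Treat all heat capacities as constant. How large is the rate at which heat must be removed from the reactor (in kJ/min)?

Q_out = 35900 kJ/min

Extent of reaction ξ = 0.641 × 28.0 / 2 = 8.974 mol/s
Reaction term: ξ·ΔH°_rxn = 8.974 × -102 = -915.35 kJ/s
Sensible, feed 148→25 °C: -437.39 kJ/s
Outlet flows (mol/s): A 10.052, B 8.974
Sensible, products 25→248 °C: 754.97 kJ/s
Q = ΔH = -597.77 kJ/s = -597.77 kW
Heat removed = 35866 kJ/min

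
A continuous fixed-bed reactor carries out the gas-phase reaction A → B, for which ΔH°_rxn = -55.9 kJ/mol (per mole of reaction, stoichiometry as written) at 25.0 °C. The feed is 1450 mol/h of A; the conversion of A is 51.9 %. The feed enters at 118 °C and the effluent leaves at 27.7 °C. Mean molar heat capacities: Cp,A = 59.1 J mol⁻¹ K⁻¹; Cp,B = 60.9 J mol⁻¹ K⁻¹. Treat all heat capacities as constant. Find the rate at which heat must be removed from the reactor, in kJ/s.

Q_out = 13.8 kJ/s

Extent of reaction ξ = 0.519 × 1450 = 752.55 mol/h
Reaction term: ξ·ΔH°_rxn = 752.55 × -55.9 = -42068 kJ/h
Sensible, feed 118→25 °C: -7969.6 kJ/h
Outlet flows (mol/h): A 697.45, B 752.55
Sensible, products 25→27.7 °C: 235.03 kJ/h
Q = ΔH = -49802 kJ/h = -13.834 kW
Heat removed = 13.834 kJ/s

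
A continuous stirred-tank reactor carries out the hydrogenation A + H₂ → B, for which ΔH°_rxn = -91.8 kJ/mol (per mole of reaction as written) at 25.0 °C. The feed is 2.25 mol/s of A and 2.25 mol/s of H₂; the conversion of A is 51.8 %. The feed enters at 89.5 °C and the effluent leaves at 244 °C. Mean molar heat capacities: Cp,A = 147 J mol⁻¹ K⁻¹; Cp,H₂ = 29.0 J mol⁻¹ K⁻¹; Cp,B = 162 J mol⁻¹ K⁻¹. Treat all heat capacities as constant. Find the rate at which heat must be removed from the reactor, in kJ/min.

Extent of reaction ξ = 0.518 × 2.25 = 1.1655 mol/s
Reaction term: ξ·ΔH°_rxn = 1.1655 × -91.8 = -106.99 kJ/s
Sensible, feed 89.5→25 °C: -25.542 kJ/s
Outlet flows (mol/s): A 1.0845, H₂ 1.0845, B 1.1655
Sensible, products 25→244 °C: 83.151 kJ/s
Q = ΔH = -49.384 kJ/s = -49.384 kW
Heat removed = 2963.1 kJ/min

Q_out = 2960 kJ/min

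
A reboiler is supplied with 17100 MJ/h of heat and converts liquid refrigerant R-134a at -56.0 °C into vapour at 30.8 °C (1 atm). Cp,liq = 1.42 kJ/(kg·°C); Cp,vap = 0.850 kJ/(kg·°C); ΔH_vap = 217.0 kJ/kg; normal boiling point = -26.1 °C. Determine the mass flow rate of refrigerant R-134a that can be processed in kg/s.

ṁ = 15.4 kg/s

Δh = 1.42×(-26.1−-56.0) + 217.0 + 0.850×(30.8−-26.1) = 307.82 kJ/kg
Q = 17100 MJ/h = 4750 kJ/s = 4750 kJ/s
ṁ = Q/Δh = 4750 / 307.82 = 15.431 kg/s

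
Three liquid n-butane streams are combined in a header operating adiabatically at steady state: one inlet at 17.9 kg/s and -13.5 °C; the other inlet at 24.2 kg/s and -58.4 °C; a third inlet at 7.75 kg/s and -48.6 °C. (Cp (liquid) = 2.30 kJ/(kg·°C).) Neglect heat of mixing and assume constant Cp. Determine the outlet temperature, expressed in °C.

T_out = -40.8 °C

No heat crosses the boundary, so H_out = H_in.
T_out = Σ ṁᵢCp,ᵢTᵢ / Σ ṁᵢCp,ᵢ
      = -4672.6 / 114.65 = -40.754 °C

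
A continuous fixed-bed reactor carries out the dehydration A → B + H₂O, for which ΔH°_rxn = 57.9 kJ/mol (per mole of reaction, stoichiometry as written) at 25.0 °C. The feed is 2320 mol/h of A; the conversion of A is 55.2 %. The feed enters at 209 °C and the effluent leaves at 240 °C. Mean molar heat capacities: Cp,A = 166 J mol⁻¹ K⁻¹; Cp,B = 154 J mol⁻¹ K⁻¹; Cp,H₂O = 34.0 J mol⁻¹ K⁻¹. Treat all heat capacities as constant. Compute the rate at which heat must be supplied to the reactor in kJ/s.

Q_in = 25.6 kJ/s

Extent of reaction ξ = 0.552 × 2320 = 1280.6 mol/h
Reaction term: ξ·ΔH°_rxn = 1280.6 × 57.9 = 74149 kJ/h
Sensible, feed 209→25 °C: -70862 kJ/h
Outlet flows (mol/h): A 1039.4, B 1280.6, H₂O 1280.6
Sensible, products 25→240 °C: 88858 kJ/h
Q = ΔH = 92145 kJ/h = 25.596 kW
Heat supplied = 25.596 kJ/s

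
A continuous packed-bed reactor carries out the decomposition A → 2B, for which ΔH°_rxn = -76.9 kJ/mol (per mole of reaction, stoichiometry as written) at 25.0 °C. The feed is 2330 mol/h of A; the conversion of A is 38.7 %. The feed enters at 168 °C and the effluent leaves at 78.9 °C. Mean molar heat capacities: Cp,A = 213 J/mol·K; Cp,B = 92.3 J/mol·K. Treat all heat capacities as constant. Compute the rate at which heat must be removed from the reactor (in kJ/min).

Q_out = 1920 kJ/min

Extent of reaction ξ = 0.387 × 2330 = 901.71 mol/h
Reaction term: ξ·ΔH°_rxn = 901.71 × -76.9 = -69341 kJ/h
Sensible, feed 168→25 °C: -70969 kJ/h
Outlet flows (mol/h): A 1428.3, B 1803.4
Sensible, products 25→78.9 °C: 25370 kJ/h
Q = ΔH = -114940 kJ/h = -31.928 kW
Heat removed = 1915.7 kJ/min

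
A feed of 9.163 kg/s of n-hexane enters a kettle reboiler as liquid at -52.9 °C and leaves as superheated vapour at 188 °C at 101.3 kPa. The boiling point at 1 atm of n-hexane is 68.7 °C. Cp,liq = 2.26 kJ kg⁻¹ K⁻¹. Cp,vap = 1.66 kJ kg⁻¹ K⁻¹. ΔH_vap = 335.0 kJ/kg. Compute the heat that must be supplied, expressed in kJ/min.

liquid -52.9→68.7 °C: 274.82 kJ/kg
vaporisation at 68.7 °C: 335 kJ/kg
vapour 68.7→188 °C: 198.04 kJ/kg
Δh = 274.82 + 335 + 198.04 = 807.85 kJ/kg
Q = ṁ·Δh = 9.163 kg/s × 807.85 kJ/kg = 7402.4 kJ/s
|Q| = 7402.4 kW = 444140 kJ/min

Q = 444000 kJ/min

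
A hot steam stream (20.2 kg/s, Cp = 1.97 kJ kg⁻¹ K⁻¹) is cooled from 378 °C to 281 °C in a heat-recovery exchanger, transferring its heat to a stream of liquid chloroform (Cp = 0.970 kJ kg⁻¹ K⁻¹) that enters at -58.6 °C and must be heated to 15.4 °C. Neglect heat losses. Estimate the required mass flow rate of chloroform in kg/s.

ṁ_c = 53.8 kg/s

Heat released by hot stream: Q = 20.2 × 1.97 × (378 − 281) = 3860 kJ/s
Energy balance on cold side (adiabatic exchanger): Q = ṁ_c·Cp_c·(T_c,out − T_c,in)
ṁ_c = 3860 / [0.970 × (15.4 − -58.6)] = 53.776 kg/s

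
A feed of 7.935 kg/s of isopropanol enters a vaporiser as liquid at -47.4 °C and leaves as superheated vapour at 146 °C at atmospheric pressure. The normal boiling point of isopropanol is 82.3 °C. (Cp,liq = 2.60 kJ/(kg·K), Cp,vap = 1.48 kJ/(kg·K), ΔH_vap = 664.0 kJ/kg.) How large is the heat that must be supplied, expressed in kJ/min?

liquid -47.4→82.3 °C: 337.22 kJ/kg
vaporisation at 82.3 °C: 664 kJ/kg
vapour 82.3→146 °C: 94.276 kJ/kg
Δh = 337.22 + 664 + 94.276 = 1095.5 kJ/kg
Q = ṁ·Δh = 7.935 kg/s × 1095.5 kJ/kg = 8692.8 kJ/s
|Q| = 8692.8 kW = 521570 kJ/min

Q = 522000 kJ/min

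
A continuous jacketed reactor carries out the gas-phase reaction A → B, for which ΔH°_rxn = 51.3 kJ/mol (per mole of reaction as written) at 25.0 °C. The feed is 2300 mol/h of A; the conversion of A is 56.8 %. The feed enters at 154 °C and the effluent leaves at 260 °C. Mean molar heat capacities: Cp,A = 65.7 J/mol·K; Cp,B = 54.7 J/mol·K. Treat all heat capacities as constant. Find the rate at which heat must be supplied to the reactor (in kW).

Extent of reaction ξ = 0.568 × 2300 = 1306.4 mol/h
Reaction term: ξ·ΔH°_rxn = 1306.4 × 51.3 = 67018 kJ/h
Sensible, feed 154→25 °C: -19493 kJ/h
Outlet flows (mol/h): A 993.6, B 1306.4
Sensible, products 25→260 °C: 32134 kJ/h
Q = ΔH = 79659 kJ/h = 22.127 kW
Heat supplied = 22.127 kW

Q_in = 22.1 kW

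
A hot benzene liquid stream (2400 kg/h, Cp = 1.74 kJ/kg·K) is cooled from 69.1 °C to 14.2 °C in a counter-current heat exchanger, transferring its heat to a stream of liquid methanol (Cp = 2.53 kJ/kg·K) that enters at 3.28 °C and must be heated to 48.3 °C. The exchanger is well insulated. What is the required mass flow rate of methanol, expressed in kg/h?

ṁ_c = 2010 kg/h

Heat released by hot stream: Q = 2400 × 1.74 × (69.1 − 14.2) = 229260 kJ/h
Energy balance on cold side (adiabatic exchanger): Q = ṁ_c·Cp_c·(T_c,out − T_c,in)
ṁ_c = 229260 / [2.53 × (48.3 − 3.28)] = 2012.8 kg/h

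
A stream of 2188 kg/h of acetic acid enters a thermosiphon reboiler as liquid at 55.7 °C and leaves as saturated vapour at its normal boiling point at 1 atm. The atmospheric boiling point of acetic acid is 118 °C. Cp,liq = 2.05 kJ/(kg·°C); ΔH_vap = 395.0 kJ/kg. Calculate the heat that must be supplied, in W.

liquid 55.7→118 °C: 127.71 kJ/kg
vaporisation at 118 °C: 395 kJ/kg
Δh = 127.71 + 395 = 522.72 kJ/kg
Q = ṁ·Δh = 2188 kg/h × 522.72 kJ/kg = 1.1437e+06 kJ/h
|Q| = 317.69 kW = 317690 W

Q = 318000 W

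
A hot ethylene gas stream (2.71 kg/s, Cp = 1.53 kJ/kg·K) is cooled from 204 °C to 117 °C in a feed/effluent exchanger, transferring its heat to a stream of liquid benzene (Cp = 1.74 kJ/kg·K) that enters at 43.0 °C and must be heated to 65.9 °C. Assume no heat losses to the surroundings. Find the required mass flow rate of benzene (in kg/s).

ṁ_c = 9.05 kg/s

Heat released by hot stream: Q = 2.71 × 1.53 × (204 − 117) = 360.73 kJ/s
Energy balance on cold side (adiabatic exchanger): Q = ṁ_c·Cp_c·(T_c,out − T_c,in)
ṁ_c = 360.73 / [1.74 × (65.9 − 43.0)] = 9.0531 kg/s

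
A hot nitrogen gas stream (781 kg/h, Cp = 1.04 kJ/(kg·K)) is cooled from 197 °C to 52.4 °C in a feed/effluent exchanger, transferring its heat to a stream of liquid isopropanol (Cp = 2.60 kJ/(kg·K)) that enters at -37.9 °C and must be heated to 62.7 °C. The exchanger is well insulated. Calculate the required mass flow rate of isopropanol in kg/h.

Heat released by hot stream: Q = 781 × 1.04 × (197 − 52.4) = 117450 kJ/h
Energy balance on cold side (adiabatic exchanger): Q = ṁ_c·Cp_c·(T_c,out − T_c,in)
ṁ_c = 117450 / [2.60 × (62.7 − -37.9)] = 449.04 kg/h

ṁ_c = 449 kg/h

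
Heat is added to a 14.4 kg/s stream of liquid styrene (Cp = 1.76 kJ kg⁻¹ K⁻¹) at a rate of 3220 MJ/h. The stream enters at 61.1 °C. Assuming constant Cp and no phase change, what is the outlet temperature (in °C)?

T_out = 96.4 °C

Q = 3220 MJ/h = 894.44 kJ/s
ΔT = Q/(ṁ·Cp) = 894.44/(14.4×1.76) = 35.292 K
T_out = 61.1 + 35.292 = 96.392 °C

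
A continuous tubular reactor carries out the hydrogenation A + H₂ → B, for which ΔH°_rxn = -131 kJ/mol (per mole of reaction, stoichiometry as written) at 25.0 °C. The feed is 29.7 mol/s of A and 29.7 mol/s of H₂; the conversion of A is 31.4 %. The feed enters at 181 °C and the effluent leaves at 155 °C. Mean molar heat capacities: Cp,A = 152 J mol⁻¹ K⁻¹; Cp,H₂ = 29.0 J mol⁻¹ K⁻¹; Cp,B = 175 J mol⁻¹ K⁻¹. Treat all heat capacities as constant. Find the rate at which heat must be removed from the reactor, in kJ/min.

Extent of reaction ξ = 0.314 × 29.7 = 9.3258 mol/s
Reaction term: ξ·ΔH°_rxn = 9.3258 × -131 = -1221.7 kJ/s
Sensible, feed 181→25 °C: -838.61 kJ/s
Outlet flows (mol/s): A 20.374, H₂ 20.374, B 9.3258
Sensible, products 25→155 °C: 691.57 kJ/s
Q = ΔH = -1368.7 kJ/s = -1368.7 kW
Heat removed = 82123 kJ/min

Q_out = 82100 kJ/min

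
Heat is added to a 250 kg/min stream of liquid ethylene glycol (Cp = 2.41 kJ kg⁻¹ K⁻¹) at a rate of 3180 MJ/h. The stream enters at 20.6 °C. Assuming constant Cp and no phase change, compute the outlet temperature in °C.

T_out = 109 °C

Q = 3180 MJ/h = 53000 kJ/min
ΔT = Q/(ṁ·Cp) = 53000/(250×2.41) = 87.967 K
T_out = 20.6 + 87.967 = 108.57 °C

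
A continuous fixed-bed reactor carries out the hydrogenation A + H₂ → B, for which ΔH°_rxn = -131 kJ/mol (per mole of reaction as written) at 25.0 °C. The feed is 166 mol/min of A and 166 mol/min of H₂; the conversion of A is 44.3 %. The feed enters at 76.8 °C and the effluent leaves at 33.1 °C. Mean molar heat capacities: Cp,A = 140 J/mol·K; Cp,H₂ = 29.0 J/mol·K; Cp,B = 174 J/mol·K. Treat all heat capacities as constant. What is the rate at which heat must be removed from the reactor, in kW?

Extent of reaction ξ = 0.443 × 166 = 73.538 mol/min
Reaction term: ξ·ΔH°_rxn = 73.538 × -131 = -9633.5 kJ/min
Sensible, feed 76.8→25 °C: -1453.2 kJ/min
Outlet flows (mol/min): A 92.462, H₂ 92.462, B 73.538
Sensible, products 25→33.1 °C: 230.22 kJ/min
Q = ΔH = -10856 kJ/min = -180.94 kW
Heat removed = 180.94 kW

Q_out = 181 kW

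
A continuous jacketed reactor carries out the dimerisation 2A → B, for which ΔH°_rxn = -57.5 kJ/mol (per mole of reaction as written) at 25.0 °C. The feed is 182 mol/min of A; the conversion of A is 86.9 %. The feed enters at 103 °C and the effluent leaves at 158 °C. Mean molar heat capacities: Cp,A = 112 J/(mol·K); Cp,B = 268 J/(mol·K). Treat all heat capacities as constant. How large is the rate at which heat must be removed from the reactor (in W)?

Q_out = 49400 W

Extent of reaction ξ = 0.869 × 182 / 2 = 79.079 mol/min
Reaction term: ξ·ΔH°_rxn = 79.079 × -57.5 = -4547 kJ/min
Sensible, feed 103→25 °C: -1590 kJ/min
Outlet flows (mol/min): A 23.842, B 79.079
Sensible, products 25→158 °C: 3173.8 kJ/min
Q = ΔH = -2963.2 kJ/min = -49.386 kW
Heat removed = 49386 W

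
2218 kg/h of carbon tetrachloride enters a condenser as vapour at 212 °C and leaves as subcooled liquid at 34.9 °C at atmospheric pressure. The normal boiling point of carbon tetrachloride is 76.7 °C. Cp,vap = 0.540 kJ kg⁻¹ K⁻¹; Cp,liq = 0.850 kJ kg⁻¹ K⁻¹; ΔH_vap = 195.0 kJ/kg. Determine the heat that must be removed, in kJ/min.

vapour 212→76.7 °C: -73.062 kJ/kg
condensation at 76.7 °C: -195 kJ/kg
liquid 76.7→34.9 °C: -35.53 kJ/kg
Δh = -73.062 + -195 + -35.53 = -303.59 kJ/kg
Q = ṁ·Δh = 2218 kg/h × -303.59 kJ/kg = -673370 kJ/h
|Q| = 187.05 kW = 11223 kJ/min

Q_c = 11200 kJ/min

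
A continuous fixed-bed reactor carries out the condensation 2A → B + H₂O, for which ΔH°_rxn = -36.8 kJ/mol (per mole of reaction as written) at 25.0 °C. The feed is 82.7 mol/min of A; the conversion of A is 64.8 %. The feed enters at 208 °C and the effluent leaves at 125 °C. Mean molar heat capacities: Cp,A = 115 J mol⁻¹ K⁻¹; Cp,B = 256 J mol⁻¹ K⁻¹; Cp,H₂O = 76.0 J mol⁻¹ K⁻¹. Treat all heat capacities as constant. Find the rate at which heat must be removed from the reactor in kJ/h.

Extent of reaction ξ = 0.648 × 82.7 / 2 = 26.795 mol/min
Reaction term: ξ·ΔH°_rxn = 26.795 × -36.8 = -986.05 kJ/min
Sensible, feed 208→25 °C: -1740.4 kJ/min
Outlet flows (mol/min): A 29.11, B 26.795, H₂O 26.795
Sensible, products 25→125 °C: 1224.4 kJ/min
Q = ΔH = -1502.1 kJ/min = -25.035 kW
Heat removed = 90127 kJ/h

Q_out = 90100 kJ/h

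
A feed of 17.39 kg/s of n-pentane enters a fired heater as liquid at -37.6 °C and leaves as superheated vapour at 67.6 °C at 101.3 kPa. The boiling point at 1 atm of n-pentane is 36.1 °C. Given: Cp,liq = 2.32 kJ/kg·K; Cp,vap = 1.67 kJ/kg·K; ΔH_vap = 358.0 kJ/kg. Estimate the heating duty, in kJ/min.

Q = 607000 kJ/min

liquid -37.6→36.1 °C: 170.98 kJ/kg
vaporisation at 36.1 °C: 358 kJ/kg
vapour 36.1→67.6 °C: 52.605 kJ/kg
Δh = 170.98 + 358 + 52.605 = 581.59 kJ/kg
Q = ṁ·Δh = 17.39 kg/s × 581.59 kJ/kg = 10114 kJ/s
|Q| = 10114 kW = 606830 kJ/min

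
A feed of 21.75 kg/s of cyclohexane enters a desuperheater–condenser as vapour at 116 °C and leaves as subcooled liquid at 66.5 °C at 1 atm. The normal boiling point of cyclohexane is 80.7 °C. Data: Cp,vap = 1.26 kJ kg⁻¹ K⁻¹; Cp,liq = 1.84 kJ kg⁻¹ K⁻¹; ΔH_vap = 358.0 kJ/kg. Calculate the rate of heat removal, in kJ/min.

vapour 116→80.7 °C: -44.478 kJ/kg
condensation at 80.7 °C: -358 kJ/kg
liquid 80.7→66.5 °C: -26.128 kJ/kg
Δh = -44.478 + -358 + -26.128 = -428.61 kJ/kg
Q = ṁ·Δh = 21.75 kg/s × -428.61 kJ/kg = -9322.2 kJ/s
|Q| = 9322.2 kW = 559330 kJ/min

Q_c = 559000 kJ/min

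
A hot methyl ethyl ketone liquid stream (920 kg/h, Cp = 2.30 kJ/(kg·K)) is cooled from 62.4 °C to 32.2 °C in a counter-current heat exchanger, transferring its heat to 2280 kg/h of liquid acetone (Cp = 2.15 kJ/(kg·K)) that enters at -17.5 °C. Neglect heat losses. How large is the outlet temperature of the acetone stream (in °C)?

T_c,out = -4.46 °C

Heat released by hot stream: Q = 920 × 2.30 × (62.4 − 32.2) = 63903 kJ/h
Energy balance on cold side (adiabatic exchanger): Q = ṁ_c·Cp_c·(T_c,out − T_c,in)
T_c,out = -17.5 + 63903/(2280 × 2.15) = -4.4639 °C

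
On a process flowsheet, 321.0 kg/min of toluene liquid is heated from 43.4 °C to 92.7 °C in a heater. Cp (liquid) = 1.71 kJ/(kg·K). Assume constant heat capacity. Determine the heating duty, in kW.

Q = 451 kW

Q = ṁ·Cp·ΔT = 321.0 × 1.71 × (92.7 − 43.4) = 27061 kJ/min
Converting: 27061 / 60 s = 451.02 kW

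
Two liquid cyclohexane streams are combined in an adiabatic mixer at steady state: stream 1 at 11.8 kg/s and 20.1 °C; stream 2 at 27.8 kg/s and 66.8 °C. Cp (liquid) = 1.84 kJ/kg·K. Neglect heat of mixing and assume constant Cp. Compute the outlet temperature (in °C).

T_out = 52.9 °C

Energy balance with Q = 0: Σ ṁᵢCp,ᵢ(T_out − Tᵢ) = 0
T_out = Σ ṁᵢCp,ᵢTᵢ / Σ ṁᵢCp,ᵢ
      = 3853.4 / 72.864 = 52.884 °C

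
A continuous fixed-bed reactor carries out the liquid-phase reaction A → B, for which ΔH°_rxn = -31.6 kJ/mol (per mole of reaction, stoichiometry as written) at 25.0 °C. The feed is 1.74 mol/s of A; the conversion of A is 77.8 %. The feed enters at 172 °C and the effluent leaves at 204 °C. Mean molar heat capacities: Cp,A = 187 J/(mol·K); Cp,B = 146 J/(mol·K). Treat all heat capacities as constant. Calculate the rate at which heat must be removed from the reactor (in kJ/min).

Extent of reaction ξ = 0.778 × 1.74 = 1.3537 mol/s
Reaction term: ξ·ΔH°_rxn = 1.3537 × -31.6 = -42.778 kJ/s
Sensible, feed 172→25 °C: -47.831 kJ/s
Outlet flows (mol/s): A 0.38628, B 1.3537
Sensible, products 25→204 °C: 48.308 kJ/s
Q = ΔH = -42.3 kJ/s = -42.3 kW
Heat removed = 2538 kJ/min

Q_out = 2540 kJ/min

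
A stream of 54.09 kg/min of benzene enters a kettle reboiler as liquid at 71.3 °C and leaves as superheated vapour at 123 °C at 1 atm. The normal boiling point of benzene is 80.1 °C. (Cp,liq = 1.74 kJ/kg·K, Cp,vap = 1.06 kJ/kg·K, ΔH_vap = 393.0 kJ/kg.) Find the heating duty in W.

Q = 409000 W

liquid 71.3→80.1 °C: 15.312 kJ/kg
vaporisation at 80.1 °C: 393 kJ/kg
vapour 80.1→123 °C: 45.474 kJ/kg
Δh = 15.312 + 393 + 45.474 = 453.79 kJ/kg
Q = ṁ·Δh = 54.09 kg/min × 453.79 kJ/kg = 24545 kJ/min
|Q| = 409.09 kW = 409090 W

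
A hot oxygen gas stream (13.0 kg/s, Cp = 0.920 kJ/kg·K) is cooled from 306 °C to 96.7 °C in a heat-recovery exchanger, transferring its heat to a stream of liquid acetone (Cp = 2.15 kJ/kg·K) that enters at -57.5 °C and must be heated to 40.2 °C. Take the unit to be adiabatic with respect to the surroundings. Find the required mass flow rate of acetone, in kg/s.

Heat released by hot stream: Q = 13.0 × 0.920 × (306 − 96.7) = 2503.2 kJ/s
Energy balance on cold side (adiabatic exchanger): Q = ṁ_c·Cp_c·(T_c,out − T_c,in)
ṁ_c = 2503.2 / [2.15 × (40.2 − -57.5)] = 11.917 kg/s

ṁ_c = 11.9 kg/s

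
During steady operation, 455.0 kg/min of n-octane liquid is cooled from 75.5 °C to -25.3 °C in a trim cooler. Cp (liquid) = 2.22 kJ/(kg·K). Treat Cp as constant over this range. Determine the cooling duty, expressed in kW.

Q_c = 1700 kW

Q = ṁ·Cp·ΔT = 455.0 × 2.22 × (-25.3 − 75.5) = -101820 kJ/min
Converting: 101820 / 60 s = 1697 kW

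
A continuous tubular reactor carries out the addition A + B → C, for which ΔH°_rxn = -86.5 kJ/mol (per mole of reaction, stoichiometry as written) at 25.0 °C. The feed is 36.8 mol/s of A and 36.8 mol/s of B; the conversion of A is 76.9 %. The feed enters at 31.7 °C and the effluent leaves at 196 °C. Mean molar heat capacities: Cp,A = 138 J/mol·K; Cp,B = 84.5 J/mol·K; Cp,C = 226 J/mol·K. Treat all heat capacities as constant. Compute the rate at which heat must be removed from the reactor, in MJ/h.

Extent of reaction ξ = 0.769 × 36.8 = 28.299 mol/s
Reaction term: ξ·ΔH°_rxn = 28.299 × -86.5 = -2447.9 kJ/s
Sensible, feed 31.7→25 °C: -54.86 kJ/s
Outlet flows (mol/s): A 8.5008, B 8.5008, C 28.299
Sensible, products 25→196 °C: 1417.1 kJ/s
Q = ΔH = -1085.7 kJ/s = -1085.7 kW
Heat removed = 3908.4 MJ/h

Q_out = 3910 MJ/h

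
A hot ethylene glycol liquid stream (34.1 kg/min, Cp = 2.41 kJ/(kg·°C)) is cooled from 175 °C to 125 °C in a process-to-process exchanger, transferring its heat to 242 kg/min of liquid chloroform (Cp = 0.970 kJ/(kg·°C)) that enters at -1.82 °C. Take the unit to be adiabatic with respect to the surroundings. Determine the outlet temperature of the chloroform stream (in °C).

T_c,out = 15.7 °C

Heat released by hot stream: Q = 34.1 × 2.41 × (175 − 125) = 4109.1 kJ/min
Energy balance on cold side (adiabatic exchanger): Q = ṁ_c·Cp_c·(T_c,out − T_c,in)
T_c,out = -1.82 + 4109.1/(242 × 0.970) = 15.685 °C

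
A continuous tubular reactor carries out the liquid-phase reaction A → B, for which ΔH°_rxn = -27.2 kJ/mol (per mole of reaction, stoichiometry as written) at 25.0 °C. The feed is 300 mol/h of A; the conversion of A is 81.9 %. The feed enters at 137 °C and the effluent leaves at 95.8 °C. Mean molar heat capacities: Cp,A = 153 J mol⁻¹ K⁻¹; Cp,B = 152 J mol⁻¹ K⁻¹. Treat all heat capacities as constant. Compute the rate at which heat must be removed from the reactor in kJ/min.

Q_out = 143 kJ/min

Extent of reaction ξ = 0.819 × 300 = 245.7 mol/h
Reaction term: ξ·ΔH°_rxn = 245.7 × -27.2 = -6683 kJ/h
Sensible, feed 137→25 °C: -5140.8 kJ/h
Outlet flows (mol/h): A 54.3, B 245.7
Sensible, products 25→95.8 °C: 3232.3 kJ/h
Q = ΔH = -8591.5 kJ/h = -2.3865 kW
Heat removed = 143.19 kJ/min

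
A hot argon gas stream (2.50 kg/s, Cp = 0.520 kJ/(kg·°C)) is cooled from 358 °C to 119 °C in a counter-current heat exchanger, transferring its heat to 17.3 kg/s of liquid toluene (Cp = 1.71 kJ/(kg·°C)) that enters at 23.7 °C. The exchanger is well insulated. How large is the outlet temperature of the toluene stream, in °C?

T_c,out = 34.2 °C

Heat released by hot stream: Q = 2.50 × 0.520 × (358 − 119) = 310.7 kJ/s
Energy balance on cold side (adiabatic exchanger): Q = ṁ_c·Cp_c·(T_c,out − T_c,in)
T_c,out = 23.7 + 310.7/(17.3 × 1.71) = 34.203 °C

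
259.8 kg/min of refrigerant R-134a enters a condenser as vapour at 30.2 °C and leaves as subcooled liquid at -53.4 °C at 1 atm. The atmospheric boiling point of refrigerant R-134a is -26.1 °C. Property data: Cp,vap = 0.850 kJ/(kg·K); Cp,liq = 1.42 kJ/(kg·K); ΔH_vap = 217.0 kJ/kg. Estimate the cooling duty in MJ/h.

Q_c = 4730 MJ/h

vapour 30.2→-26.1 °C: -47.855 kJ/kg
condensation at -26.1 °C: -217 kJ/kg
liquid -26.1→-53.4 °C: -38.766 kJ/kg
Δh = -47.855 + -217 + -38.766 = -303.62 kJ/kg
Q = ṁ·Δh = 259.8 kg/min × -303.62 kJ/kg = -78881 kJ/min
|Q| = 1314.7 kW = 4732.8 MJ/h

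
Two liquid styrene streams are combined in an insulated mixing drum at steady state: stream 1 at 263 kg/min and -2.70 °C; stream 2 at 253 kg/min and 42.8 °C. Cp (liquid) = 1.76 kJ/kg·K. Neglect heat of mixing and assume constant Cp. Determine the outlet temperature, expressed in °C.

T_out = 19.6 °C

No heat crosses the boundary, so H_out = H_in.
T_out = Σ ṁᵢCp,ᵢTᵢ / Σ ṁᵢCp,ᵢ
      = 17808 / 908.16 = 19.609 °C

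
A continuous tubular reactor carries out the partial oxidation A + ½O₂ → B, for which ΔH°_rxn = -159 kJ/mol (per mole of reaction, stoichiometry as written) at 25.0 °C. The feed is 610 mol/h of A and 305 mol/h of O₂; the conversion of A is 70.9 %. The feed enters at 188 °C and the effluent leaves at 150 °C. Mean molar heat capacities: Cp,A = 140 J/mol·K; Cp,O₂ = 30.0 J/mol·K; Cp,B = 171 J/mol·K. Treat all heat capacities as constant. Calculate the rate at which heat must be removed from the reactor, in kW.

Extent of reaction ξ = 0.709 × 610 = 432.49 mol/h
Reaction term: ξ·ΔH°_rxn = 432.49 × -159 = -68766 kJ/h
Sensible, feed 188→25 °C: -15412 kJ/h
Outlet flows (mol/h): A 177.51, O₂ 88.755, B 432.49
Sensible, products 25→150 °C: 12684 kJ/h
Q = ΔH = -71494 kJ/h = -19.859 kW
Heat removed = 19.859 kW

Q_out = 19.9 kW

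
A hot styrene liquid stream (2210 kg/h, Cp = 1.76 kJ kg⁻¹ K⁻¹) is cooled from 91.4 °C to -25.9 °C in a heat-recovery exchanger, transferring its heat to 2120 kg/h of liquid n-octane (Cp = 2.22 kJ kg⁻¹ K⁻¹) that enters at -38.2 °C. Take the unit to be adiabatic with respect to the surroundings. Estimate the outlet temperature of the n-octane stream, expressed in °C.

Heat released by hot stream: Q = 2210 × 1.76 × (91.4 − -25.9) = 456250 kJ/h
Energy balance on cold side (adiabatic exchanger): Q = ṁ_c·Cp_c·(T_c,out − T_c,in)
T_c,out = -38.2 + 456250/(2120 × 2.22) = 58.742 °C

T_c,out = 58.7 °C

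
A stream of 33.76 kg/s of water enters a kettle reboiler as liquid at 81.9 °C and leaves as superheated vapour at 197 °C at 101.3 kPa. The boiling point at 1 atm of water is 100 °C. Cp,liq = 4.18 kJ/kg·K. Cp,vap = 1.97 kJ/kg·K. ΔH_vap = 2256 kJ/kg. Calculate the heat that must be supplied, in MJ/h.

Q = 307000 MJ/h

liquid 81.9→100 °C: 75.658 kJ/kg
vaporisation at 100 °C: 2256 kJ/kg
vapour 100→197 °C: 191.09 kJ/kg
Δh = 75.658 + 2256 + 191.09 = 2522.7 kJ/kg
Q = ṁ·Δh = 33.76 kg/s × 2522.7 kJ/kg = 85168 kJ/s
|Q| = 85168 kW = 306600 MJ/h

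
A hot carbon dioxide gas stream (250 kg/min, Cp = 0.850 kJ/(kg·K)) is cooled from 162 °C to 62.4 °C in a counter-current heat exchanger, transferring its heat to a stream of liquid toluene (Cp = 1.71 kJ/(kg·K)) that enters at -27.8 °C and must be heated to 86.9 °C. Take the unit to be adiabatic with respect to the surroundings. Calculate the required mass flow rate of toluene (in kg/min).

Heat released by hot stream: Q = 250 × 0.850 × (162 − 62.4) = 21165 kJ/min
Energy balance on cold side (adiabatic exchanger): Q = ṁ_c·Cp_c·(T_c,out − T_c,in)
ṁ_c = 21165 / [1.71 × (86.9 − -27.8)] = 107.91 kg/min

ṁ_c = 108 kg/min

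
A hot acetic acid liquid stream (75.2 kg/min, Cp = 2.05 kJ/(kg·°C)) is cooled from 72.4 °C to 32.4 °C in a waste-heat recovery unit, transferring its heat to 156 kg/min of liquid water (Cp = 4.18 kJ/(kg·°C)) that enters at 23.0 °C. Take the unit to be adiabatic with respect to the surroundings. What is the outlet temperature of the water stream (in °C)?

T_c,out = 32.5 °C

Heat released by hot stream: Q = 75.2 × 2.05 × (72.4 − 32.4) = 6166.4 kJ/min
Energy balance on cold side (adiabatic exchanger): Q = ṁ_c·Cp_c·(T_c,out − T_c,in)
T_c,out = 23.0 + 6166.4/(156 × 4.18) = 32.457 °C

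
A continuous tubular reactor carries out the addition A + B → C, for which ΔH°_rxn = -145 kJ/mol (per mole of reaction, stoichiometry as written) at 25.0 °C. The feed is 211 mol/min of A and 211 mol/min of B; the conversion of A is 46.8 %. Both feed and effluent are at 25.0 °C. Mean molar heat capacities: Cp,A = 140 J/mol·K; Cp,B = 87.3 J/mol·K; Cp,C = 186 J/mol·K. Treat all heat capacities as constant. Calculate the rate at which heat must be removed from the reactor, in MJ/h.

Extent of reaction ξ = 0.468 × 211 = 98.748 mol/min
Reaction term: ξ·ΔH°_rxn = 98.748 × -145 = -14318 kJ/min
Q = ΔH = -14318 kJ/min = -238.64 kW
Heat removed = 859.11 MJ/h

Q_out = 859 MJ/h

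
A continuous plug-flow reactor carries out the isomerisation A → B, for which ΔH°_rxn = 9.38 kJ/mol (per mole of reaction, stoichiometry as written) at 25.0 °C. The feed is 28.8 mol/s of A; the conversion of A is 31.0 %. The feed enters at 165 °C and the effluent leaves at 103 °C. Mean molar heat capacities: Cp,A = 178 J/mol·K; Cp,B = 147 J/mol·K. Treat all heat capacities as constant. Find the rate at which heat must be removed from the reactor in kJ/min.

Extent of reaction ξ = 0.310 × 28.8 = 8.928 mol/s
Reaction term: ξ·ΔH°_rxn = 8.928 × 9.38 = 83.745 kJ/s
Sensible, feed 165→25 °C: -717.7 kJ/s
Outlet flows (mol/s): A 19.872, B 8.928
Sensible, products 25→103 °C: 378.27 kJ/s
Q = ΔH = -255.68 kJ/s = -255.68 kW
Heat removed = 15341 kJ/min

Q_out = 15300 kJ/min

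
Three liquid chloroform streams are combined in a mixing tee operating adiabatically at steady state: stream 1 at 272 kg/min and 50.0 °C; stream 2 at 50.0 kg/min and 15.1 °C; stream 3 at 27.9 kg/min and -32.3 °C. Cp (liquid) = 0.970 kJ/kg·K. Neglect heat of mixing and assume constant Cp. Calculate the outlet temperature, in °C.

Adiabatic, steady state ⇒ Σ ṁᵢCp,ᵢ(T_out − Tᵢ) = 0
T_out = Σ ṁᵢCp,ᵢTᵢ / Σ ṁᵢCp,ᵢ
      = 13050 / 339.4 = 38.451 °C

T_out = 38.5 °C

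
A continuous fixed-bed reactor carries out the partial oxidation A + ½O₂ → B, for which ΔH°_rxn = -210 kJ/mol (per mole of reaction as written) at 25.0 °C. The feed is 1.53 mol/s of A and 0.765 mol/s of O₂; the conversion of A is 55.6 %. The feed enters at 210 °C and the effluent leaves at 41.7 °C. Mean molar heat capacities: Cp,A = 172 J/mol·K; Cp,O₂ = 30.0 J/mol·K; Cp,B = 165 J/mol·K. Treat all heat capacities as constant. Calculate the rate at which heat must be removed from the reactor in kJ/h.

Q_out = 818000 kJ/h

Extent of reaction ξ = 0.556 × 1.53 = 0.85068 mol/s
Reaction term: ξ·ΔH°_rxn = 0.85068 × -210 = -178.64 kJ/s
Sensible, feed 210→25 °C: -52.93 kJ/s
Outlet flows (mol/s): A 0.67932, O₂ 0.33966, B 0.85068
Sensible, products 25→41.7 °C: 4.4655 kJ/s
Q = ΔH = -227.11 kJ/s = -227.11 kW
Heat removed = 817590 kJ/h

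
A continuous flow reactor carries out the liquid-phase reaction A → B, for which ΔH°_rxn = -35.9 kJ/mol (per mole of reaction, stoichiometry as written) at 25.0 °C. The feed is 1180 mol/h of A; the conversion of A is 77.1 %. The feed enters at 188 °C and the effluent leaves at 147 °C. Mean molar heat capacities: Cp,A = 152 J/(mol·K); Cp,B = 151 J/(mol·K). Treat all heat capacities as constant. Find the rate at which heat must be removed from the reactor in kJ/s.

Q_out = 11.1 kJ/s

Extent of reaction ξ = 0.771 × 1180 = 909.78 mol/h
Reaction term: ξ·ΔH°_rxn = 909.78 × -35.9 = -32661 kJ/h
Sensible, feed 188→25 °C: -29236 kJ/h
Outlet flows (mol/h): A 270.22, B 909.78
Sensible, products 25→147 °C: 21771 kJ/h
Q = ΔH = -40126 kJ/h = -11.146 kW
Heat removed = 11.146 kJ/s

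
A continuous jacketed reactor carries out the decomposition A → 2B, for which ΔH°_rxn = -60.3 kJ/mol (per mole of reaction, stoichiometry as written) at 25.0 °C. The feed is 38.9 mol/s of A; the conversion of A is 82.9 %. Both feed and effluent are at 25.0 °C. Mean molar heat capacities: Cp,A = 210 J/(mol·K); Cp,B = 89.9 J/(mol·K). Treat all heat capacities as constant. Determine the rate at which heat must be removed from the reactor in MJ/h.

Q_out = 7000 MJ/h

Extent of reaction ξ = 0.829 × 38.9 = 32.248 mol/s
Reaction term: ξ·ΔH°_rxn = 32.248 × -60.3 = -1944.6 kJ/s
Q = ΔH = -1944.6 kJ/s = -1944.6 kW
Heat removed = 7000.4 MJ/h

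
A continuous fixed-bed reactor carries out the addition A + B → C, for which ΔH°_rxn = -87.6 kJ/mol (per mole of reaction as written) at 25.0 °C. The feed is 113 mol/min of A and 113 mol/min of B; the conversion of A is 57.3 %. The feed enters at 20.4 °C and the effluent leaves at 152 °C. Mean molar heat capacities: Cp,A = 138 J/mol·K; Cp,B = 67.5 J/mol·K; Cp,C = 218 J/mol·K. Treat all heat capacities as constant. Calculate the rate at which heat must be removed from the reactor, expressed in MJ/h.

Extent of reaction ξ = 0.573 × 113 = 64.749 mol/min
Reaction term: ξ·ΔH°_rxn = 64.749 × -87.6 = -5672 kJ/min
Sensible, feed 20.4→25 °C: 106.82 kJ/min
Outlet flows (mol/min): A 48.251, B 48.251, C 64.749
Sensible, products 25→152 °C: 3051.9 kJ/min
Q = ΔH = -2513.3 kJ/min = -41.888 kW
Heat removed = 150.8 MJ/h

Q_out = 151 MJ/h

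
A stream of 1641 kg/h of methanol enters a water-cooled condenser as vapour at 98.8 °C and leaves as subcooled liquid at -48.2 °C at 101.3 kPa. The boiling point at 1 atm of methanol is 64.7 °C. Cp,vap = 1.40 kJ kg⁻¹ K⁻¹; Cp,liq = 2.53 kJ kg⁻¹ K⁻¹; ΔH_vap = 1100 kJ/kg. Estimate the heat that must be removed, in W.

vapour 98.8→64.7 °C: -47.74 kJ/kg
condensation at 64.7 °C: -1100 kJ/kg
liquid 64.7→-48.2 °C: -285.64 kJ/kg
Δh = -47.74 + -1100 + -285.64 = -1433.4 kJ/kg
Q = ṁ·Δh = 1641 kg/h × -1433.4 kJ/kg = -2.3522e+06 kJ/h
|Q| = 653.38 kW = 653380 W

Q_c = 653000 W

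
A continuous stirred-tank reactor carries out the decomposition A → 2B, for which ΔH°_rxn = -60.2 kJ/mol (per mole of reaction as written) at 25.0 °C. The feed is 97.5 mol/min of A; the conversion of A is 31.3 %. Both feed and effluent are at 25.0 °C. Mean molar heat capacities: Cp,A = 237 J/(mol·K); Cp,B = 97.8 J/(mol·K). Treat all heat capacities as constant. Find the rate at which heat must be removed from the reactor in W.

Q_out = 30600 W

Extent of reaction ξ = 0.313 × 97.5 = 30.517 mol/min
Reaction term: ξ·ΔH°_rxn = 30.517 × -60.2 = -1837.2 kJ/min
Q = ΔH = -1837.2 kJ/min = -30.619 kW
Heat removed = 30619 W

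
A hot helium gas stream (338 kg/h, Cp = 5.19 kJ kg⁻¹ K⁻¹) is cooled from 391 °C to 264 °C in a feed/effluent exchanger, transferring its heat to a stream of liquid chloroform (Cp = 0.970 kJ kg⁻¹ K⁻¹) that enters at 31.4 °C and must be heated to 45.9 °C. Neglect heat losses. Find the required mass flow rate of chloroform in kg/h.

ṁ_c = 15800 kg/h

Heat released by hot stream: Q = 338 × 5.19 × (391 − 264) = 222790 kJ/h
Energy balance on cold side (adiabatic exchanger): Q = ṁ_c·Cp_c·(T_c,out − T_c,in)
ṁ_c = 222790 / [0.970 × (45.9 − 31.4)] = 15840 kg/h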